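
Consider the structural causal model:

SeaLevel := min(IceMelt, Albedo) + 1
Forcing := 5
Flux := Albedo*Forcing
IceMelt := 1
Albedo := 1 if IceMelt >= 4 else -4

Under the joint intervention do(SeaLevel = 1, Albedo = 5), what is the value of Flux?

25

The joint intervention fixes SeaLevel = 1, Albedo = 5, removing each variable's own equation.
Flux = Albedo*Forcing  [with Albedo=5, Forcing=5]  = 25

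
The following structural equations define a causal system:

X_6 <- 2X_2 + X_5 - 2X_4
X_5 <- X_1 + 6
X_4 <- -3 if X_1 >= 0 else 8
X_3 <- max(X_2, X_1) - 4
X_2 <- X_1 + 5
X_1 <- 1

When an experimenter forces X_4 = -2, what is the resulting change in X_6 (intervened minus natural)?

Under do(X_4=-2), the mechanism X_4 <- -3 if X_1 >= 0 else 8 is discarded; X_4 is fixed at -2.
X_2 = X_1 + 5  [with X_1=1]  = 6
X_5 = X_1 + 6  [with X_1=1]  = 7
X_6 = 2X_2 + X_5 - 2X_4  [with X_2=6, X_5=7, X_4=-2]  = 23
Without intervention: X_2 = X_1 + 5  [with X_1=1]  = 6; X_4 = -3 if X_1 >= 0 else 8  [with X_1=1]  = -3; X_5 = X_1 + 6  [with X_1=1]  = 7; X_6 = 2X_2 + X_5 - 2X_4  [with X_2=6, X_5=7, X_4=-3]  = 25.
Change = 23 − 25 = -2.

-2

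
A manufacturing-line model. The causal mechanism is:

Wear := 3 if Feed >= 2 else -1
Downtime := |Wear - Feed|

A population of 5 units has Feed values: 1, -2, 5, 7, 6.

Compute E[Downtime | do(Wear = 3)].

Every unit gets Wear=3 under the intervention. Downtime values become 2, 5, 2, 4, 3; E[Downtime|do(Wear=3)] = 3.2.

3.2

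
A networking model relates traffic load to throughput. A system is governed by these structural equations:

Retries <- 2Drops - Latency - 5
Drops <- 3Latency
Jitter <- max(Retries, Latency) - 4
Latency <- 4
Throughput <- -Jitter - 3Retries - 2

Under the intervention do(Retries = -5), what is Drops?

Under do(Retries=-5), the mechanism Retries <- 2Drops - Latency - 5 is discarded; Retries is fixed at -5.
Since Drops is not a descendant of the intervened variable, it is unaffected.
Drops = 3Latency  [with Latency=4]  = 12

12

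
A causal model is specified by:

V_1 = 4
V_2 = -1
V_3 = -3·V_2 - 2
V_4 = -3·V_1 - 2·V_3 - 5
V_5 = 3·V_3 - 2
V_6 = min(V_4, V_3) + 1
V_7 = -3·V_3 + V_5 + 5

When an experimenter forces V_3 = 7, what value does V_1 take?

Under do(V_3=7), the mechanism V_3 = -3·V_2 - 2 is discarded; V_3 is fixed at 7.
V_1 is not downstream of the intervention, so its value is determined by the original equations.

4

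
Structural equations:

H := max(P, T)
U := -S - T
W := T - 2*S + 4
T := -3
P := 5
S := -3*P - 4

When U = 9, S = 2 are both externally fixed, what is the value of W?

The joint intervention fixes U = 9, S = 2, removing each variable's own equation.
W = T - 2*S + 4  [with T=-3, S=2]  = -3

-3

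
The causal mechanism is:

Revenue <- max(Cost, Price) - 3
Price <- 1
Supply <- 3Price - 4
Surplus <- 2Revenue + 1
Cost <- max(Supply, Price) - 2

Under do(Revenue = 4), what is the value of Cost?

Under do(Revenue=4), the mechanism Revenue <- max(Cost, Price) - 3 is discarded; Revenue is fixed at 4.
Since Cost is not a descendant of the intervened variable, it is unaffected.
Supply = 3Price - 4  [with Price=1]  = -1
Cost = max(Supply, Price) - 2  [with Supply=-1, Price=1]  = -1

-1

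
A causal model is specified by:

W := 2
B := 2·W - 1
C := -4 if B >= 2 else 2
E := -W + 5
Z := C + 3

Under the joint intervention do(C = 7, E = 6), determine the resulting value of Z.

Setting C = 7, E = 6 by intervention discards those variables' equations.
Z = C + 3  [with C=7]  = 10

10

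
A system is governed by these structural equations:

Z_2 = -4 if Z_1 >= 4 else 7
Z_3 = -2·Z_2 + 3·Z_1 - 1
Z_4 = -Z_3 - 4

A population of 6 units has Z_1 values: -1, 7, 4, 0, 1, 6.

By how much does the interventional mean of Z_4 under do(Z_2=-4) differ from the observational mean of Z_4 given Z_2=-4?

8.5

do(Z_2=-4) breaks Z_2's dependence on Z_1. With Z_2=-4 fixed, Z_4 across the units is -8, -32, -23, -11, -14, -29, mean -19.5.
E[Z_4|Z_2=-4] averages over only the 3 units with Z_2=-4 (Z_1 = 7, 4, 6): Z_4 = -32, -23, -29, mean -28.
Difference = -19.5 − (-28) = 8.5.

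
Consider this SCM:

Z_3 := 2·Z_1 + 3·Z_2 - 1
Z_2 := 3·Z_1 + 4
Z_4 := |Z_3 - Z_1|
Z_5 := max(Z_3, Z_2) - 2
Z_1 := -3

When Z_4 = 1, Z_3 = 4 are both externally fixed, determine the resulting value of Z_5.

2

The joint intervention fixes Z_4 = 1, Z_3 = 4, removing each variable's own equation.
Z_2 = 3·Z_1 + 4  [with Z_1=-3]  = -5
Z_5 = max(Z_3, Z_2) - 2  [with Z_3=4, Z_2=-5]  = 2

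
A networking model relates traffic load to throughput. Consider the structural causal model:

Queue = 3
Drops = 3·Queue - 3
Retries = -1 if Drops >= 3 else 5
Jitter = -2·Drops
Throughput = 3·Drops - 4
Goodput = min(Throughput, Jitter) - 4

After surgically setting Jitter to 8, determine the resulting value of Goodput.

4

Under do(Jitter=8), the mechanism Jitter = -2·Drops is discarded; Jitter is fixed at 8.
Drops = 3·Queue - 3  [with Queue=3]  = 6
Throughput = 3·Drops - 4  [with Drops=6]  = 14
Goodput = min(Throughput, Jitter) - 4  [with Throughput=14, Jitter=8]  = 4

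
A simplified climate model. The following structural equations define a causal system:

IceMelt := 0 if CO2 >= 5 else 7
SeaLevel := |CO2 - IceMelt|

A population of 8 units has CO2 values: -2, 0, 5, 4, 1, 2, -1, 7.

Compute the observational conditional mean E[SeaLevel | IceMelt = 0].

6

E[SeaLevel|IceMelt=0] averages over only the 2 units with IceMelt=0 (CO2 = 5, 7): SeaLevel = 5, 7, mean 6.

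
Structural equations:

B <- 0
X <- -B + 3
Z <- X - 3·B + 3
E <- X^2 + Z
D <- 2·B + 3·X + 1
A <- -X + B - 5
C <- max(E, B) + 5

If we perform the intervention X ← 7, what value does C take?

Under do(X=7), the mechanism X <- -B + 3 is discarded; X is fixed at 7.
Z = X - 3·B + 3  [with X=7, B=0]  = 10
E = X^2 + Z  [with X=7, Z=10]  = 59
C = max(E, B) + 5  [with E=59, B=0]  = 64

64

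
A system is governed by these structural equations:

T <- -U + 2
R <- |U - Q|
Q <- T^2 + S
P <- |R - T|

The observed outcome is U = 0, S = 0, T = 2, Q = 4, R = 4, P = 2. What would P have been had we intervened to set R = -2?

The intervention breaks the incoming arrows to R: R <- |U - Q| no longer applies, and R = -2.
T = -U + 2  [with U=0]  = 2
P = |R - T|  [with R=-2, T=2]  = 4

4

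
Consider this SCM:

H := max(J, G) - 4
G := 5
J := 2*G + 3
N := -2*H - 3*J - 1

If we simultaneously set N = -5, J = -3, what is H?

Setting N = -5, J = -3 by intervention discards those variables' equations.
H = max(J, G) - 4  [with J=-3, G=5]  = 1

1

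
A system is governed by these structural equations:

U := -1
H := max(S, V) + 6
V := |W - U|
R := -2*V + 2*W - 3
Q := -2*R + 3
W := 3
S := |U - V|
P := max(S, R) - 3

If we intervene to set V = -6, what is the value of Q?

-27

The intervention breaks the incoming arrows to V: V := |W - U| no longer applies, and V = -6.
R = -2*V + 2*W - 3  [with V=-6, W=3]  = 15
Q = -2*R + 3  [with R=15]  = -27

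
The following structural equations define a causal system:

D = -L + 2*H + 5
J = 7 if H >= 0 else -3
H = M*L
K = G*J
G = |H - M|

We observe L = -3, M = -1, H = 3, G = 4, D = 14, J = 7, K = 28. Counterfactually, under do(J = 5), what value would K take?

Intervening sets J = 5 and removes its equation (J = 7 if H >= 0 else -3).
H = M*L  [with M=-1, L=-3]  = 3
G = |H - M|  [with H=3, M=-1]  = 4
K = G*J  [with G=4, J=5]  = 20

20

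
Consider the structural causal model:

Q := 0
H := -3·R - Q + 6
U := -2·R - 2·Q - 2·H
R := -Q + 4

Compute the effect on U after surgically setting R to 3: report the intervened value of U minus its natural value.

-4

Under do(R=3), the mechanism R := -Q + 4 is discarded; R is fixed at 3.
H = -3·R - Q + 6  [with R=3, Q=0]  = -3
U = -2·R - 2·Q - 2·H  [with R=3, Q=0, H=-3]  = 0
Without intervention: R = -Q + 4  [with Q=0]  = 4; H = -3·R - Q + 6  [with R=4, Q=0]  = -6; U = -2·R - 2·Q - 2·H  [with R=4, Q=0, H=-6]  = 4.
Change = 0 − 4 = -4.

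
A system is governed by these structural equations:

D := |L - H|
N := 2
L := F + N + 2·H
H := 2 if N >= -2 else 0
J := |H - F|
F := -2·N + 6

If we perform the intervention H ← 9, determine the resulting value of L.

22

Under do(H=9), the mechanism H := 2 if N >= -2 else 0 is discarded; H is fixed at 9.
F = -2·N + 6  [with N=2]  = 2
L = F + N + 2·H  [with F=2, N=2, H=9]  = 22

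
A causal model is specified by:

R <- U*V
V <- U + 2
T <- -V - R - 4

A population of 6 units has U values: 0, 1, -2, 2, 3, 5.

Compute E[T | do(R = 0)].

The intervention sets R=0 in all 6 units regardless of U. Recomputing T per unit gives -6, -7, -4, -8, -9, -11; average -7.5.

-7.5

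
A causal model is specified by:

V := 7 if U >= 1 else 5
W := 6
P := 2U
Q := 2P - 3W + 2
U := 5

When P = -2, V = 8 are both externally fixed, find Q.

-20

The joint intervention fixes P = -2, V = 8, removing each variable's own equation.
Q = 2P - 3W + 2  [with P=-2, W=6]  = -20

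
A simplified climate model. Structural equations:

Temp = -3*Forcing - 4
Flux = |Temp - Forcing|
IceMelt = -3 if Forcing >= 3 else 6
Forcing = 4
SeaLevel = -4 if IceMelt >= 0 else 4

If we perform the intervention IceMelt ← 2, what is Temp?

-16

Under do(IceMelt=2), the mechanism IceMelt = -3 if Forcing >= 3 else 6 is discarded; IceMelt is fixed at 2.
Since Temp is not a descendant of the intervened variable, it is unaffected.
Temp = -3*Forcing - 4  [with Forcing=4]  = -16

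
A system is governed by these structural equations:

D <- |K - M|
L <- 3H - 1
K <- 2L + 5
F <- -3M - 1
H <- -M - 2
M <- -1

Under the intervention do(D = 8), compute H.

do(D=8) replaces the equation D <- |K - M| with the constant D = 8.
H is not downstream of the intervention, so its value is determined by the original equations.
H = -M - 2  [with M=-1]  = -1

-1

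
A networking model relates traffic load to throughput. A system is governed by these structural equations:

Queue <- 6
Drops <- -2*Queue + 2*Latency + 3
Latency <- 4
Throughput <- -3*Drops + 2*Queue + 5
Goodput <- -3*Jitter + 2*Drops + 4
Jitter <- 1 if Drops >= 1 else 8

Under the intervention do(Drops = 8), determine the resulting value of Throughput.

do(Drops=8) replaces the equation Drops <- -2*Queue + 2*Latency + 3 with the constant Drops = 8.
Throughput = -3*Drops + 2*Queue + 5  [with Drops=8, Queue=6]  = -7

-7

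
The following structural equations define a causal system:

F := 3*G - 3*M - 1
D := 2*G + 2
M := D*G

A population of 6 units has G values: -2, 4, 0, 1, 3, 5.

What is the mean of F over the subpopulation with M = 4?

-14.5

E[F|M=4] averages over only the 2 units with M=4 (G = -2, 1): F = -19, -10, mean -14.5.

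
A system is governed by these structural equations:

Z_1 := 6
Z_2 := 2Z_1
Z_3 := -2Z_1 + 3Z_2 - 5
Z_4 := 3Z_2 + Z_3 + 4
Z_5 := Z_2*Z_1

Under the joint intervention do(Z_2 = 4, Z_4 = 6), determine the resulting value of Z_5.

Setting Z_2 = 4, Z_4 = 6 by intervention discards those variables' equations.
Z_5 = Z_2*Z_1  [with Z_2=4, Z_1=6]  = 24

24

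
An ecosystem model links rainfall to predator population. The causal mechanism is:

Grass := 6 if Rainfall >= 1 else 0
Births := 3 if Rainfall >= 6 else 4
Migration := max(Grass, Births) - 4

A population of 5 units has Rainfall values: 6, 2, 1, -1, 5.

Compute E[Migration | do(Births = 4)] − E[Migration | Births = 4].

The intervention sets Births=4 in all 5 units regardless of Rainfall. Recomputing Migration per unit gives 2, 2, 2, 0, 2; average 1.6.
E[Migration|Births=4] averages over only the 4 units with Births=4 (Rainfall = 2, 1, -1, 5): Migration = 2, 2, 0, 2, mean 1.5.
Difference = 1.6 − 1.5 = 0.1.

0.1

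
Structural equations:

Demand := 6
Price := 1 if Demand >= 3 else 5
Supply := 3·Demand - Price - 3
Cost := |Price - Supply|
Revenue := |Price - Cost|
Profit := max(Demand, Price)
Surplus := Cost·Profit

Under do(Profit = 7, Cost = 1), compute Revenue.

Setting Profit = 7, Cost = 1 by intervention discards those variables' equations.
Price = 1 if Demand >= 3 else 5  [with Demand=6]  = 1
Revenue = |Price - Cost|  [with Price=1, Cost=1]  = 0

0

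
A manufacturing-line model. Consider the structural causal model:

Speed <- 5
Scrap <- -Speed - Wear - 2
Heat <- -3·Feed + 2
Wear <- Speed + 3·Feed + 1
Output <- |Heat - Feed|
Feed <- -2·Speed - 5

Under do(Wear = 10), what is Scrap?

Intervening sets Wear = 10 and removes its equation (Wear <- Speed + 3·Feed + 1).
Scrap = -Speed - Wear - 2  [with Speed=5, Wear=10]  = -17

-17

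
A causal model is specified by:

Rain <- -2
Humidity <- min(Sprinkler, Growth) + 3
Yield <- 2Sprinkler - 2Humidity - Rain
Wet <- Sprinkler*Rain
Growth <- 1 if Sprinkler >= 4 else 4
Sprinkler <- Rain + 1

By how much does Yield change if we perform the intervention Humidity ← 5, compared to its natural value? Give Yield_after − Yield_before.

The intervention breaks the incoming arrows to Humidity: Humidity <- min(Sprinkler, Growth) + 3 no longer applies, and Humidity = 5.
Sprinkler = Rain + 1  [with Rain=-2]  = -1
Yield = 2Sprinkler - 2Humidity - Rain  [with Sprinkler=-1, Humidity=5, Rain=-2]  = -10
Without intervention: Sprinkler = Rain + 1  [with Rain=-2]  = -1; Growth = 1 if Sprinkler >= 4 else 4  [with Sprinkler=-1]  = 4; Humidity = min(Sprinkler, Growth) + 3  [with Sprinkler=-1, Growth=4]  = 2; Yield = 2Sprinkler - 2Humidity - Rain  [with Sprinkler=-1, Humidity=2, Rain=-2]  = -4.
Change = -10 − (-4) = -6.

-6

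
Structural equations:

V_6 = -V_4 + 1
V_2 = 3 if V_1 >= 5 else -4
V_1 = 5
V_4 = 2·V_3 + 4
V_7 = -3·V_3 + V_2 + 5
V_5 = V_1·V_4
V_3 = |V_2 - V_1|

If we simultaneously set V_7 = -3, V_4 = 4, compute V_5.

20

Under do(V_7 = -3, V_4 = 4), each intervened variable's structural equation is replaced by its fixed value.
V_5 = V_1·V_4  [with V_1=5, V_4=4]  = 20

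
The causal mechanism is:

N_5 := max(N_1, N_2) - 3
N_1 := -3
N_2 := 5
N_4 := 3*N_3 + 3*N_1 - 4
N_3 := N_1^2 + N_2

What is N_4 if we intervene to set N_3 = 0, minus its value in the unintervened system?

The intervention breaks the incoming arrows to N_3: N_3 := N_1^2 + N_2 no longer applies, and N_3 = 0.
N_4 = 3*N_3 + 3*N_1 - 4  [with N_3=0, N_1=-3]  = -13
Without intervention: N_3 = N_1^2 + N_2  [with N_1=-3, N_2=5]  = 14; N_4 = 3*N_3 + 3*N_1 - 4  [with N_3=14, N_1=-3]  = 29.
Change = -13 − 29 = -42.

-42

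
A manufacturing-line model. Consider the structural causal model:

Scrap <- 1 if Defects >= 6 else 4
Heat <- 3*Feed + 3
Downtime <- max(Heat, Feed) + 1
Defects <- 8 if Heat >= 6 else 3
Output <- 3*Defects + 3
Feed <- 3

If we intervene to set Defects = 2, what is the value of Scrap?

4

The intervention breaks the incoming arrows to Defects: Defects <- 8 if Heat >= 6 else 3 no longer applies, and Defects = 2.
Scrap = 1 if Defects >= 6 else 4  [with Defects=2]  = 4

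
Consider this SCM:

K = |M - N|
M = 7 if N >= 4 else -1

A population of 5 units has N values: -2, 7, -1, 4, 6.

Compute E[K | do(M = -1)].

do(M=-1) breaks M's dependence on N. With M=-1 fixed, K across the units is 1, 8, 0, 5, 7, mean 4.2.

4.2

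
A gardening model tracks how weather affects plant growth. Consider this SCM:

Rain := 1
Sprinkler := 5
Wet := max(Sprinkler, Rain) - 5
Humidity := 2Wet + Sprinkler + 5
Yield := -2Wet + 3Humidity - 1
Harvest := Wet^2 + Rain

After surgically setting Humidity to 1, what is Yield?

2

Intervening sets Humidity = 1 and removes its equation (Humidity := 2Wet + Sprinkler + 5).
Wet = max(Sprinkler, Rain) - 5  [with Sprinkler=5, Rain=1]  = 0
Yield = -2Wet + 3Humidity - 1  [with Wet=0, Humidity=1]  = 2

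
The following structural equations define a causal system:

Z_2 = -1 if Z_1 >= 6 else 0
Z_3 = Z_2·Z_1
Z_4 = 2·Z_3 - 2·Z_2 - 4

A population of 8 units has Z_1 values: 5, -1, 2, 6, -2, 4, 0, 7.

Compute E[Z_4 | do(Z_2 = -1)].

-7.25

Every unit gets Z_2=-1 under the intervention. Z_4 values become -12, 0, -6, -14, 2, -10, -2, -16; E[Z_4|do(Z_2=-1)] = -7.25.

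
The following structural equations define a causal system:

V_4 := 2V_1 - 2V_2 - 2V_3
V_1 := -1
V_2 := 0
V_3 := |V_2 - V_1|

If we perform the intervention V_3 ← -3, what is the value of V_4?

The intervention breaks the incoming arrows to V_3: V_3 := |V_2 - V_1| no longer applies, and V_3 = -3.
V_4 = 2V_1 - 2V_2 - 2V_3  [with V_1=-1, V_2=0, V_3=-3]  = 4

4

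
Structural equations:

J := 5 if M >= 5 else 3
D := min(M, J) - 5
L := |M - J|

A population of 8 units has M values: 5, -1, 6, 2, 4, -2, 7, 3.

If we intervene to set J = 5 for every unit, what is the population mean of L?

Under do(J=5), J's equation is replaced by J=5 for every unit. Per-unit L: 0, 6, 1, 3, 1, 7, 2, 2. Mean = 2.75.

2.75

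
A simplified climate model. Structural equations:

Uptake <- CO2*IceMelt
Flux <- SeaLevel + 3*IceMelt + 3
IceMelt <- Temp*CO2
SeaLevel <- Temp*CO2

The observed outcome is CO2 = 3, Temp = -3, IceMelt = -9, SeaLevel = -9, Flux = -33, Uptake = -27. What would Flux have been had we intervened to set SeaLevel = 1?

-23

Intervening sets SeaLevel = 1 and removes its equation (SeaLevel <- Temp*CO2).
IceMelt = Temp*CO2  [with Temp=-3, CO2=3]  = -9
Flux = SeaLevel + 3*IceMelt + 3  [with SeaLevel=1, IceMelt=-9]  = -23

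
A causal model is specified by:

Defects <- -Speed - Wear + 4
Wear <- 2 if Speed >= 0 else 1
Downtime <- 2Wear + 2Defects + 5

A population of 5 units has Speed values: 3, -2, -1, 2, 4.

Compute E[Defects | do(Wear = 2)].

0.8

The intervention sets Wear=2 in all 5 units regardless of Speed. Recomputing Defects per unit gives -1, 4, 3, 0, -2; average 0.8.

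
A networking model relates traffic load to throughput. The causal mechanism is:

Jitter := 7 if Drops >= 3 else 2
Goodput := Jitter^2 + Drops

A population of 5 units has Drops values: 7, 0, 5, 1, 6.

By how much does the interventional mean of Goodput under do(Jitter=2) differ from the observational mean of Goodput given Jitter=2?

3.3

do(Jitter=2) breaks Jitter's dependence on Drops. With Jitter=2 fixed, Goodput across the units is 11, 4, 9, 5, 10, mean 7.8.
Conditioning on Jitter=2 selects the 2 unit(s) with Drops ∈ {0, 1}. Their Goodput values: 4, 5. Mean = 4.5.
Difference = 7.8 − 4.5 = 3.3.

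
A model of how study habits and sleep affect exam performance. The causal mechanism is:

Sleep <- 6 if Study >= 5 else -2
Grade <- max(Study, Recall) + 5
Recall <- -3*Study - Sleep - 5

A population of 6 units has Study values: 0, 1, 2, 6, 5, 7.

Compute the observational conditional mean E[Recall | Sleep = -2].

-6

Conditioning on Sleep=-2 selects the 3 unit(s) with Study ∈ {0, 1, 2}. Their Recall values: -3, -6, -9. Mean = -6.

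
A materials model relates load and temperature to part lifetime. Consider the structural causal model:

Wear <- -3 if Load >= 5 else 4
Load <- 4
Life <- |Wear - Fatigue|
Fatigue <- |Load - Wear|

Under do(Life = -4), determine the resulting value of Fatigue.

0

Under do(Life=-4), the mechanism Life <- |Wear - Fatigue| is discarded; Life is fixed at -4.
Since Fatigue is not a descendant of the intervened variable, it is unaffected.
Wear = -3 if Load >= 5 else 4  [with Load=4]  = 4
Fatigue = |Load - Wear|  [with Load=4, Wear=4]  = 0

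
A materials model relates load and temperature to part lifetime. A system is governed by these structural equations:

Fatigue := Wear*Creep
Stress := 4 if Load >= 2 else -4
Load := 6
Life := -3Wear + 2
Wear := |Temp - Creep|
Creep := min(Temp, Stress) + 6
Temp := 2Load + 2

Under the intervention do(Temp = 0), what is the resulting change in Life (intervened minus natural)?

The intervention breaks the incoming arrows to Temp: Temp := 2Load + 2 no longer applies, and Temp = 0.
Stress = 4 if Load >= 2 else -4  [with Load=6]  = 4
Creep = min(Temp, Stress) + 6  [with Temp=0, Stress=4]  = 6
Wear = |Temp - Creep|  [with Temp=0, Creep=6]  = 6
Life = -3Wear + 2  [with Wear=6]  = -16
Without intervention: Stress = 4 if Load >= 2 else -4  [with Load=6]  = 4; Temp = 2Load + 2  [with Load=6]  = 14; Creep = min(Temp, Stress) + 6  [with Temp=14, Stress=4]  = 10; Wear = |Temp - Creep|  [with Temp=14, Creep=10]  = 4; Life = -3Wear + 2  [with Wear=4]  = -10.
Change = -16 − (-10) = -6.

-6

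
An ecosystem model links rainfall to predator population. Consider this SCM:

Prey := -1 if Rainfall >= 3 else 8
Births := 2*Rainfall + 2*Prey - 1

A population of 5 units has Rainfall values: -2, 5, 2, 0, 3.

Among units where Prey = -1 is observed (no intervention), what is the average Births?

5

Observing Prey=-1 restricts to units where Prey's equation naturally yields -1: Rainfall ∈ {5, 3}. In that subpopulation Births = 7, 3, mean 5.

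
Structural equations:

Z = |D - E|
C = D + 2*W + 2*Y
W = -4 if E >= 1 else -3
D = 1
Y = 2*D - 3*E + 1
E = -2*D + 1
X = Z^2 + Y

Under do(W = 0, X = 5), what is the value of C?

13

The joint intervention fixes W = 0, X = 5, removing each variable's own equation.
E = -2*D + 1  [with D=1]  = -1
Y = 2*D - 3*E + 1  [with D=1, E=-1]  = 6
C = D + 2*W + 2*Y  [with D=1, W=0, Y=6]  = 13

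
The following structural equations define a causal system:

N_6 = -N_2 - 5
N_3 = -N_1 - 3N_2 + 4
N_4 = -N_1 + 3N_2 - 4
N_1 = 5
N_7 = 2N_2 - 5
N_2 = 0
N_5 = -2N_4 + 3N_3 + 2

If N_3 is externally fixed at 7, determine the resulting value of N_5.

do(N_3=7) replaces the equation N_3 = -N_1 - 3N_2 + 4 with the constant N_3 = 7.
N_4 = -N_1 + 3N_2 - 4  [with N_1=5, N_2=0]  = -9
N_5 = -2N_4 + 3N_3 + 2  [with N_4=-9, N_3=7]  = 41

41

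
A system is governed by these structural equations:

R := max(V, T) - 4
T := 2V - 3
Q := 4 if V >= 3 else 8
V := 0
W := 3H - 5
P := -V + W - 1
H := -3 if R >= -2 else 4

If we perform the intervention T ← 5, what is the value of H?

-3

Under do(T=5), the mechanism T := 2V - 3 is discarded; T is fixed at 5.
R = max(V, T) - 4  [with V=0, T=5]  = 1
H = -3 if R >= -2 else 4  [with R=1]  = -3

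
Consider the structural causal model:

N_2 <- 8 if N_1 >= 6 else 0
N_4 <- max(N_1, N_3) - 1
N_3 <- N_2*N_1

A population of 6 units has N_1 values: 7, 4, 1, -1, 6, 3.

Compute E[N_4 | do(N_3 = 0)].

2.5

Under do(N_3=0), N_3's equation is replaced by N_3=0 for every unit. Per-unit N_4: 6, 3, 0, -1, 5, 2. Mean = 2.5.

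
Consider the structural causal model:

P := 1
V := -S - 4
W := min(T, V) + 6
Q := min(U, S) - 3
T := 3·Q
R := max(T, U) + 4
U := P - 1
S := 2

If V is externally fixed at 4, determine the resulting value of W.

Under do(V=4), the mechanism V := -S - 4 is discarded; V is fixed at 4.
U = P - 1  [with P=1]  = 0
Q = min(U, S) - 3  [with U=0, S=2]  = -3
T = 3·Q  [with Q=-3]  = -9
W = min(T, V) + 6  [with T=-9, V=4]  = -3

-3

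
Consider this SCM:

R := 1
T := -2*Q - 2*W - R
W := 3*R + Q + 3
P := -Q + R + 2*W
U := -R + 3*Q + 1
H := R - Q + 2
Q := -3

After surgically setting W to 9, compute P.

Under do(W=9), the mechanism W := 3*R + Q + 3 is discarded; W is fixed at 9.
P = -Q + R + 2*W  [with Q=-3, R=1, W=9]  = 22

22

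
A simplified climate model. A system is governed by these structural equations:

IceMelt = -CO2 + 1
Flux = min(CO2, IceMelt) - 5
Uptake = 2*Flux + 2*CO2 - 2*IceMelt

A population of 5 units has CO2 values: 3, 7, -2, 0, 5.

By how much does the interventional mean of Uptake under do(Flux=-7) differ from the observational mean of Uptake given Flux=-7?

The intervention sets Flux=-7 in all 5 units regardless of CO2. Recomputing Uptake per unit gives -4, 12, -24, -16, 4; average -5.6.
Conditioning on Flux=-7 selects the 2 unit(s) with CO2 ∈ {3, -2}. Their Uptake values: -4, -24. Mean = -14.
Difference = -5.6 − (-14) = 8.4.

8.4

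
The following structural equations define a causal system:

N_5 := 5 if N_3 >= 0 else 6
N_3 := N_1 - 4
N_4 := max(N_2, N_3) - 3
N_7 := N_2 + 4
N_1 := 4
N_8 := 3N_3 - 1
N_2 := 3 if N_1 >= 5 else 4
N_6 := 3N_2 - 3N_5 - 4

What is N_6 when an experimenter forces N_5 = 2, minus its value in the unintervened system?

The intervention breaks the incoming arrows to N_5: N_5 := 5 if N_3 >= 0 else 6 no longer applies, and N_5 = 2.
N_2 = 3 if N_1 >= 5 else 4  [with N_1=4]  = 4
N_6 = 3N_2 - 3N_5 - 4  [with N_2=4, N_5=2]  = 2
Without intervention: N_2 = 3 if N_1 >= 5 else 4  [with N_1=4]  = 4; N_3 = N_1 - 4  [with N_1=4]  = 0; N_5 = 5 if N_3 >= 0 else 6  [with N_3=0]  = 5; N_6 = 3N_2 - 3N_5 - 4  [with N_2=4, N_5=5]  = -7.
Change = 2 − (-7) = 9.

9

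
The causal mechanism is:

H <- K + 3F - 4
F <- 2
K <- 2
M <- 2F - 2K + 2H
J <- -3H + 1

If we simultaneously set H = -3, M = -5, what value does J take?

The joint intervention fixes H = -3, M = -5, removing each variable's own equation.
J = -3H + 1  [with H=-3]  = 10

10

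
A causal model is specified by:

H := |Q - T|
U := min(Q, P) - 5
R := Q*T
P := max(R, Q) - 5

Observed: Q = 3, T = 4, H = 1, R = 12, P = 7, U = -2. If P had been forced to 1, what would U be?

-4

The intervention breaks the incoming arrows to P: P := max(R, Q) - 5 no longer applies, and P = 1.
U = min(Q, P) - 5  [with Q=3, P=1]  = -4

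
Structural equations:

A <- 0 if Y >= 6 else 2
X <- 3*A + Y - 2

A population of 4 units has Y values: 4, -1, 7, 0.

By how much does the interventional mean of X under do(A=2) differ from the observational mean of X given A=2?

Every unit gets A=2 under the intervention. X values become 8, 3, 11, 4; E[X|do(A=2)] = 6.5.
Observing A=2 restricts to units where A's equation naturally yields 2: Y ∈ {4, -1, 0}. In that subpopulation X = 8, 3, 4, mean 5.
Difference = 6.5 − 5 = 1.5.

1.5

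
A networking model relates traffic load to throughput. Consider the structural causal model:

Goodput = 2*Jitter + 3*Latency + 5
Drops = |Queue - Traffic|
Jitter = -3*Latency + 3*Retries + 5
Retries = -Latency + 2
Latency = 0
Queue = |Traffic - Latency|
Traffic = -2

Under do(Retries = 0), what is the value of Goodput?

Under do(Retries=0), the mechanism Retries = -Latency + 2 is discarded; Retries is fixed at 0.
Jitter = -3*Latency + 3*Retries + 5  [with Latency=0, Retries=0]  = 5
Goodput = 2*Jitter + 3*Latency + 5  [with Jitter=5, Latency=0]  = 15

15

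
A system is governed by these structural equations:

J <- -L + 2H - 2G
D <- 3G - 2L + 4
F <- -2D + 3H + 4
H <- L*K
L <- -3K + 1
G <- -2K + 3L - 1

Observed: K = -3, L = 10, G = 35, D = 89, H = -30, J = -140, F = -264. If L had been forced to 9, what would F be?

Under do(L=9), the mechanism L <- -3K + 1 is discarded; L is fixed at 9.
G = -2K + 3L - 1  [with K=-3, L=9]  = 32
D = 3G - 2L + 4  [with G=32, L=9]  = 82
H = L*K  [with L=9, K=-3]  = -27
F = -2D + 3H + 4  [with D=82, H=-27]  = -241

-241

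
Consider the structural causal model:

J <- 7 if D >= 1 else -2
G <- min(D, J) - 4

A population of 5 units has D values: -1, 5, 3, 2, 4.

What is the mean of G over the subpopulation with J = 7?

-0.5

E[G|J=7] averages over only the 4 units with J=7 (D = 5, 3, 2, 4): G = 1, -1, -2, 0, mean -0.5.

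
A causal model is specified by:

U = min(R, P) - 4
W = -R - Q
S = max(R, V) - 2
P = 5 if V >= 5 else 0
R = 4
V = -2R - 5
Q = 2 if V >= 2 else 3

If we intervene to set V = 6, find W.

Under do(V=6), the mechanism V = -2R - 5 is discarded; V is fixed at 6.
Q = 2 if V >= 2 else 3  [with V=6]  = 2
W = -R - Q  [with R=4, Q=2]  = -6

-6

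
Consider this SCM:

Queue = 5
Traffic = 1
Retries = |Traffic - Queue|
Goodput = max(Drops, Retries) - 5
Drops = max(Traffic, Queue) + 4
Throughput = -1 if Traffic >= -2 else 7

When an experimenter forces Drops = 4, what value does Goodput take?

-1

The intervention breaks the incoming arrows to Drops: Drops = max(Traffic, Queue) + 4 no longer applies, and Drops = 4.
Retries = |Traffic - Queue|  [with Traffic=1, Queue=5]  = 4
Goodput = max(Drops, Retries) - 5  [with Drops=4, Retries=4]  = -1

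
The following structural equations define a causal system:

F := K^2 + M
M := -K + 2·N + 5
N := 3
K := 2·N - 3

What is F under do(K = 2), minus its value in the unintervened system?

-4

Under do(K=2), the mechanism K := 2·N - 3 is discarded; K is fixed at 2.
M = -K + 2·N + 5  [with K=2, N=3]  = 9
F = K^2 + M  [with K=2, M=9]  = 13
Without intervention: K = 2·N - 3  [with N=3]  = 3; M = -K + 2·N + 5  [with K=3, N=3]  = 8; F = K^2 + M  [with K=3, M=8]  = 17.
Change = 13 − 17 = -4.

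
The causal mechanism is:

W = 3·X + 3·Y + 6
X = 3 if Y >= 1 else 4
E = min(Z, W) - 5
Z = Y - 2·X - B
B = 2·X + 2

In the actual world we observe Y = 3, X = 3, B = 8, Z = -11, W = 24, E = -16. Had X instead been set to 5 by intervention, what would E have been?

Under do(X=5), the mechanism X = 3 if Y >= 1 else 4 is discarded; X is fixed at 5.
B = 2·X + 2  [with X=5]  = 12
Z = Y - 2·X - B  [with Y=3, X=5, B=12]  = -19
W = 3·X + 3·Y + 6  [with X=5, Y=3]  = 30
E = min(Z, W) - 5  [with Z=-19, W=30]  = -24

-24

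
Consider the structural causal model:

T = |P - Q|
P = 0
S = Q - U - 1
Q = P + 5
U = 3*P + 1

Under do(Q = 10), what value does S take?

8

do(Q=10) replaces the equation Q = P + 5 with the constant Q = 10.
U = 3*P + 1  [with P=0]  = 1
S = Q - U - 1  [with Q=10, U=1]  = 8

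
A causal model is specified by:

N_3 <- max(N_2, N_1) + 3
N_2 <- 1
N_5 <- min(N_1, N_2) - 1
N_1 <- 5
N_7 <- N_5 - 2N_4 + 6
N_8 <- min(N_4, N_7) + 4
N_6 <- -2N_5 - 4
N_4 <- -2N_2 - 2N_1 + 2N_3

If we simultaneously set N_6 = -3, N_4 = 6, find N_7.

Under do(N_6 = -3, N_4 = 6), each intervened variable's structural equation is replaced by its fixed value.
N_5 = min(N_1, N_2) - 1  [with N_1=5, N_2=1]  = 0
N_7 = N_5 - 2N_4 + 6  [with N_5=0, N_4=6]  = -6

-6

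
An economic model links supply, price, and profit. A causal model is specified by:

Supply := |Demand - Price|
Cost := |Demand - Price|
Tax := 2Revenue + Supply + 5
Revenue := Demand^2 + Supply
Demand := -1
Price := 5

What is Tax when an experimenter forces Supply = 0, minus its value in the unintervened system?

-18

The intervention breaks the incoming arrows to Supply: Supply := |Demand - Price| no longer applies, and Supply = 0.
Revenue = Demand^2 + Supply  [with Demand=-1, Supply=0]  = 1
Tax = 2Revenue + Supply + 5  [with Revenue=1, Supply=0]  = 7
Without intervention: Supply = |Demand - Price|  [with Demand=-1, Price=5]  = 6; Revenue = Demand^2 + Supply  [with Demand=-1, Supply=6]  = 7; Tax = 2Revenue + Supply + 5  [with Revenue=7, Supply=6]  = 25.
Change = 7 − 25 = -18.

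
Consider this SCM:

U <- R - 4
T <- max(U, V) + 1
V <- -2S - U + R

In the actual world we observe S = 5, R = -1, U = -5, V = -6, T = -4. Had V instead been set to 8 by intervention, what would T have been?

9

Intervening sets V = 8 and removes its equation (V <- -2S - U + R).
U = R - 4  [with R=-1]  = -5
T = max(U, V) + 1  [with U=-5, V=8]  = 9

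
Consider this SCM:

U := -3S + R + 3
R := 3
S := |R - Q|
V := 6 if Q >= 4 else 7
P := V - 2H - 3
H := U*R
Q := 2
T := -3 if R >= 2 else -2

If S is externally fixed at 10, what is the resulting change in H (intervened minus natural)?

do(S=10) replaces the equation S := |R - Q| with the constant S = 10.
U = -3S + R + 3  [with S=10, R=3]  = -24
H = U*R  [with U=-24, R=3]  = -72
Without intervention: S = |R - Q|  [with R=3, Q=2]  = 1; U = -3S + R + 3  [with S=1, R=3]  = 3; H = U*R  [with U=3, R=3]  = 9.
Change = -72 − 9 = -81.

-81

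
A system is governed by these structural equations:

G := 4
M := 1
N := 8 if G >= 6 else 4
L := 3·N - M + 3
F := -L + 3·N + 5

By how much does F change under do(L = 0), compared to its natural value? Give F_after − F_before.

Intervening sets L = 0 and removes its equation (L := 3·N - M + 3).
N = 8 if G >= 6 else 4  [with G=4]  = 4
F = -L + 3·N + 5  [with L=0, N=4]  = 17
Without intervention: N = 8 if G >= 6 else 4  [with G=4]  = 4; L = 3·N - M + 3  [with N=4, M=1]  = 14; F = -L + 3·N + 5  [with L=14, N=4]  = 3.
Change = 17 − 3 = 14.

14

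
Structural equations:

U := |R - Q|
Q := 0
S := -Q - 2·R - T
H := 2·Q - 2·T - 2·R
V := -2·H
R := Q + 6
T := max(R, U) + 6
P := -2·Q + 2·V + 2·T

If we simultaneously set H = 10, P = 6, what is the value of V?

-20

Setting H = 10, P = 6 by intervention discards those variables' equations.
V = -2·H  [with H=10]  = -20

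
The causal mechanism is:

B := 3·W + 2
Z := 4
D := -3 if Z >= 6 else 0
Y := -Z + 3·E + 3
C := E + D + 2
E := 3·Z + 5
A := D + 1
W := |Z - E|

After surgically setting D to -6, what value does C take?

13

Intervening sets D = -6 and removes its equation (D := -3 if Z >= 6 else 0).
E = 3·Z + 5  [with Z=4]  = 17
C = E + D + 2  [with E=17, D=-6]  = 13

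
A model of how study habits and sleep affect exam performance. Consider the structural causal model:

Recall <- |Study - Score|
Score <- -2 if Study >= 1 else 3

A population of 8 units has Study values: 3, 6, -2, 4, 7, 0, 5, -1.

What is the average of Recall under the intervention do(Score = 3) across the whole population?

2.75

Every unit gets Score=3 under the intervention. Recall values become 0, 3, 5, 1, 4, 3, 2, 4; E[Recall|do(Score=3)] = 2.75.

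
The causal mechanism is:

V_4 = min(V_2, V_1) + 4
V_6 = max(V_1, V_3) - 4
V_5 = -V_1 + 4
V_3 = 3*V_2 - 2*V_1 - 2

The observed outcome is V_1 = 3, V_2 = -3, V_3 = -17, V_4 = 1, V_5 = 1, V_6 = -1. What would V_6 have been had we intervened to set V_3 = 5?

The intervention breaks the incoming arrows to V_3: V_3 = 3*V_2 - 2*V_1 - 2 no longer applies, and V_3 = 5.
V_6 = max(V_1, V_3) - 4  [with V_1=3, V_3=5]  = 1

1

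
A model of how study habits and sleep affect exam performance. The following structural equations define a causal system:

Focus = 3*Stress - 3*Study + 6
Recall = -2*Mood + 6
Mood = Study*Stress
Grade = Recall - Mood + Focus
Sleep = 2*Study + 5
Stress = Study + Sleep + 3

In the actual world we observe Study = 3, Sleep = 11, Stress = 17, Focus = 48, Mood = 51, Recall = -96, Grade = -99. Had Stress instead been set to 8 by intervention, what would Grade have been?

-45

The intervention breaks the incoming arrows to Stress: Stress = Study + Sleep + 3 no longer applies, and Stress = 8.
Focus = 3*Stress - 3*Study + 6  [with Stress=8, Study=3]  = 21
Mood = Study*Stress  [with Study=3, Stress=8]  = 24
Recall = -2*Mood + 6  [with Mood=24]  = -42
Grade = Recall - Mood + Focus  [with Recall=-42, Mood=24, Focus=21]  = -45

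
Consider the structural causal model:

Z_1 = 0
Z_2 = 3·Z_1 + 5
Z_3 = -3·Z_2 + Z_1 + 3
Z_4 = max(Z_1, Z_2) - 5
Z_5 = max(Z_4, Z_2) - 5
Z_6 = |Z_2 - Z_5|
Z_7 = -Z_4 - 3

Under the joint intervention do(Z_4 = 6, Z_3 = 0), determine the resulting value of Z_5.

1

The joint intervention fixes Z_4 = 6, Z_3 = 0, removing each variable's own equation.
Z_2 = 3·Z_1 + 5  [with Z_1=0]  = 5
Z_5 = max(Z_4, Z_2) - 5  [with Z_4=6, Z_2=5]  = 1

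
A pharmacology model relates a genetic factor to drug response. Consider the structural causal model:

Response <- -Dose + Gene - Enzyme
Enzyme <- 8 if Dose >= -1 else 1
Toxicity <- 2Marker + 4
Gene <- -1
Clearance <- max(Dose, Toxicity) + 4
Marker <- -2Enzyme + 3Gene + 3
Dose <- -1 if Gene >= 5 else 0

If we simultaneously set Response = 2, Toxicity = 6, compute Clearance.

10

Under do(Response = 2, Toxicity = 6), each intervened variable's structural equation is replaced by its fixed value.
Dose = -1 if Gene >= 5 else 0  [with Gene=-1]  = 0
Clearance = max(Dose, Toxicity) + 4  [with Dose=0, Toxicity=6]  = 10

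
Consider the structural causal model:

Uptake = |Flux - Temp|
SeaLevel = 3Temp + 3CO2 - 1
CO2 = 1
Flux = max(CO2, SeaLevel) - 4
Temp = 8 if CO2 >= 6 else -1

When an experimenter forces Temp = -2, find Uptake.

do(Temp=-2) replaces the equation Temp = 8 if CO2 >= 6 else -1 with the constant Temp = -2.
SeaLevel = 3Temp + 3CO2 - 1  [with Temp=-2, CO2=1]  = -4
Flux = max(CO2, SeaLevel) - 4  [with CO2=1, SeaLevel=-4]  = -3
Uptake = |Flux - Temp|  [with Flux=-3, Temp=-2]  = 1

1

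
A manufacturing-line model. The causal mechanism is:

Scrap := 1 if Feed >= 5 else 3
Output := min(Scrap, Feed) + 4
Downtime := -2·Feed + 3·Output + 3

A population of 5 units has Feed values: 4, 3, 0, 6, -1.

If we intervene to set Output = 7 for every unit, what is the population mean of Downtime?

19.2

The intervention sets Output=7 in all 5 units regardless of Feed. Recomputing Downtime per unit gives 16, 18, 24, 12, 26; average 19.2.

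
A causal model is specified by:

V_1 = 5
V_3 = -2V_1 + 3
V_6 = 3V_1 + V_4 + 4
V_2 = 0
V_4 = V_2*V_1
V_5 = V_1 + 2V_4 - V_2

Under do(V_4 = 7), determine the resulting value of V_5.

19

Intervening sets V_4 = 7 and removes its equation (V_4 = V_2*V_1).
V_5 = V_1 + 2V_4 - V_2  [with V_1=5, V_4=7, V_2=0]  = 19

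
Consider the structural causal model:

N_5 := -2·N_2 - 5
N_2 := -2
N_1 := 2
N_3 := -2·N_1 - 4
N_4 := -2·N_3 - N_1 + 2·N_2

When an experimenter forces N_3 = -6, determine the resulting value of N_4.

The intervention breaks the incoming arrows to N_3: N_3 := -2·N_1 - 4 no longer applies, and N_3 = -6.
N_4 = -2·N_3 - N_1 + 2·N_2  [with N_3=-6, N_1=2, N_2=-2]  = 6

6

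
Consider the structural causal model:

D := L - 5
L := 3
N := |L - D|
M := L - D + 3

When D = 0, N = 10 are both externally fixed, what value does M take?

6

The joint intervention fixes D = 0, N = 10, removing each variable's own equation.
M = L - D + 3  [with L=3, D=0]  = 6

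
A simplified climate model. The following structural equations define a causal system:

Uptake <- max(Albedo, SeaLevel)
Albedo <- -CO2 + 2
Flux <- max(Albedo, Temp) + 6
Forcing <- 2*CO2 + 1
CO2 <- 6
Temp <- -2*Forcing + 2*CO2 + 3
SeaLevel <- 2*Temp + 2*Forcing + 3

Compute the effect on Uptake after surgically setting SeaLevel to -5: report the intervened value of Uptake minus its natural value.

Under do(SeaLevel=-5), the mechanism SeaLevel <- 2*Temp + 2*Forcing + 3 is discarded; SeaLevel is fixed at -5.
Albedo = -CO2 + 2  [with CO2=6]  = -4
Uptake = max(Albedo, SeaLevel)  [with Albedo=-4, SeaLevel=-5]  = -4
Without intervention: Forcing = 2*CO2 + 1  [with CO2=6]  = 13; Temp = -2*Forcing + 2*CO2 + 3  [with Forcing=13, CO2=6]  = -11; Albedo = -CO2 + 2  [with CO2=6]  = -4; SeaLevel = 2*Temp + 2*Forcing + 3  [with Temp=-11, Forcing=13]  = 7; Uptake = max(Albedo, SeaLevel)  [with Albedo=-4, SeaLevel=7]  = 7.
Change = -4 − 7 = -11.

-11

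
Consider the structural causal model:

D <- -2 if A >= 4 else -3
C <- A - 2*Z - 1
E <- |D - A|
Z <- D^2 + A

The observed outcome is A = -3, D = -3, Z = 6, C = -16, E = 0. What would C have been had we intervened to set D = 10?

-198

Under do(D=10), the mechanism D <- -2 if A >= 4 else -3 is discarded; D is fixed at 10.
Z = D^2 + A  [with D=10, A=-3]  = 97
C = A - 2*Z - 1  [with A=-3, Z=97]  = -198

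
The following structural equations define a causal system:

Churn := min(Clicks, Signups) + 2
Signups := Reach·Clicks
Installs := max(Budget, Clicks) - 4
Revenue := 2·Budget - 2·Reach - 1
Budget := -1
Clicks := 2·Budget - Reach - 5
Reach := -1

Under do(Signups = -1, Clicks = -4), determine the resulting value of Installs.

Under do(Signups = -1, Clicks = -4), each intervened variable's structural equation is replaced by its fixed value.
Installs = max(Budget, Clicks) - 4  [with Budget=-1, Clicks=-4]  = -5

-5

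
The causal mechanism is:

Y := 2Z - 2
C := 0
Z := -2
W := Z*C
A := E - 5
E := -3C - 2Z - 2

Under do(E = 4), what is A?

-1

The intervention breaks the incoming arrows to E: E := -3C - 2Z - 2 no longer applies, and E = 4.
A = E - 5  [with E=4]  = -1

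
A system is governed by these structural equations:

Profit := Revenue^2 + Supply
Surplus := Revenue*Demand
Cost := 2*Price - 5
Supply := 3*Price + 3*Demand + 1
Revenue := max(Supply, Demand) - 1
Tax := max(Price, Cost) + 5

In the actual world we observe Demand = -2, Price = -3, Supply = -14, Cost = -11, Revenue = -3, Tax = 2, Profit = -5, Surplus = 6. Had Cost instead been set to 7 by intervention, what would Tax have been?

12

Under do(Cost=7), the mechanism Cost := 2*Price - 5 is discarded; Cost is fixed at 7.
Tax = max(Price, Cost) + 5  [with Price=-3, Cost=7]  = 12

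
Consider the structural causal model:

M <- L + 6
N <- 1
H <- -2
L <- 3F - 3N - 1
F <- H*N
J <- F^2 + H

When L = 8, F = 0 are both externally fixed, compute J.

Under do(L = 8, F = 0), each intervened variable's structural equation is replaced by its fixed value.
J = F^2 + H  [with F=0, H=-2]  = -2

-2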